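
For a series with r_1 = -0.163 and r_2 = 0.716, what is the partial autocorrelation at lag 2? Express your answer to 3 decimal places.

φ_{22} = (r_2 − r_1²) / (1 − r_1²)
r_1² = (-0.163)² = 0.026569
Numerator = 0.716 − 0.0266 = 0.6894; denominator = 1 − 0.0266 = 0.9734
φ_{22} = 0.6894 / 0.9734 = 0.708

0.708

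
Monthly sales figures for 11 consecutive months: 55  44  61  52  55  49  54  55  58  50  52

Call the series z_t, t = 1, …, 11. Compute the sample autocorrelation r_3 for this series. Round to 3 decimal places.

-0.353

Mean z̄ = (55 + 44 + 61 + 52 + 55 + 49 + 54 + 55 + 58 + 50 + 52)/11 = 53.1818
Numerator Σ_{t=1}^{8}(z_t−z̄)(z_{t+3}−z̄) = -74.0992
Denominator Σ(z_t−z̄)² = 209.6364
r_3 = -74.0992 / 209.6364 = -0.353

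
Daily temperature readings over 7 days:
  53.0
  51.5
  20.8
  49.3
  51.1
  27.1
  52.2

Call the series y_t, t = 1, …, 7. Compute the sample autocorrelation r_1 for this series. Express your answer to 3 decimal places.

Mean ȳ = (53.0 + 51.5 + 20.8 + 49.3 + 51.1 + 27.1 + 52.2)/7 = 43.5714
Deviations from mean: 9.4286, 7.9286, -22.7714, 5.7286, 7.5286, -16.4714, 8.6286
Σ(y_t−ȳ)(y_{t+1}−ȳ) = (74.7551) + (-180.5449) + (-130.4478) + (43.1280) + (-124.0063) + (-142.1249) = -459.2408
Denominator Σ(y_t−ȳ)² = 1105.5543
r_1 = -459.2408 / 1105.5543 = -0.415

-0.415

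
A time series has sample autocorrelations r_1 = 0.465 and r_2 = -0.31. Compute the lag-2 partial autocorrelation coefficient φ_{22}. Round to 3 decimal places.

-0.671

φ_{22} = (r_2 − r_1²) / (1 − r_1²)
r_1² = (0.465)² = 0.216225
Numerator = -0.31 − 0.2162 = -0.5262; denominator = 1 − 0.2162 = 0.7838
φ_{22} = -0.5262 / 0.7838 = -0.671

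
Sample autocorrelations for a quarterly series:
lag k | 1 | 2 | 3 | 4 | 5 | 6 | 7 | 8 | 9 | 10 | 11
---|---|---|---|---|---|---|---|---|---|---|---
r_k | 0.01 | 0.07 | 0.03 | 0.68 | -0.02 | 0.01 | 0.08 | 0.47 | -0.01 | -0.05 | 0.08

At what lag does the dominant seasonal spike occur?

4

The largest autocorrelation is r_4 = 0.68, with a weaker echo at lag 8 (0.47); the remaining lags stay at or below 0.08.
The dominant spike at lag 4 indicates a seasonal period of 4.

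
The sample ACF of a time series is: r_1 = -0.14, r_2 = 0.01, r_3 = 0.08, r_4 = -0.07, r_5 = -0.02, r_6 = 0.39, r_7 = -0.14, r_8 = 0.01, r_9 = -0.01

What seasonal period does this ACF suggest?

6

The largest autocorrelation is r_6 = 0.39; the remaining lags stay at or below 0.08.
The dominant spike at lag 6 indicates a seasonal period of 6.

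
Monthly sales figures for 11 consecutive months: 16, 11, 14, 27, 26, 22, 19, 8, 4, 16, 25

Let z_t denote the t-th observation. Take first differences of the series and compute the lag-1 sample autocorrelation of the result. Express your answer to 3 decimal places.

First differences Δz: -5, 3, 13, -1, -4, -3, -11, -4, 12, 9
Mean of differences = 0.9000
Numerator Σ(Δz_t−Δz̄)(Δz_{t+1}−Δz̄) = 158.6900
Denominator Σ(Δz_t−Δz̄)² = 582.9000
r_1(Δz) = 158.6900 / 582.9000 = 0.272

0.272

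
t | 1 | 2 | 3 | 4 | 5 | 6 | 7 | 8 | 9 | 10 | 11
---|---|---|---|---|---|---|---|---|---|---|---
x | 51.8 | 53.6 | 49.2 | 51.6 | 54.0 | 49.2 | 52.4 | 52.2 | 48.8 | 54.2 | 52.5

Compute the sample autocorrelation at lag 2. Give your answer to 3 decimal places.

-0.224

Mean x̄ = (51.8 + 53.6 + 49.2 + 51.6 + 54.0 + 49.2 + 52.4 + 52.2 + 48.8 + 54.2 + 52.5)/11 = 51.7727
Numerator Σ_{t=1}^{9}(x_t−x̄)(x_{t+2}−x̄) = -8.3633
Denominator Σ(x_t−x̄)² = 37.4018
r_2 = -8.3633 / 37.4018 = -0.224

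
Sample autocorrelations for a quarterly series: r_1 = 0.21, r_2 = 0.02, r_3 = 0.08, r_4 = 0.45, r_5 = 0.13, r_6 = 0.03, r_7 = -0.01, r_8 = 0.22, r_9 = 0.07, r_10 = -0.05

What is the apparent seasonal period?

4

The largest autocorrelation is r_4 = 0.45, with a weaker echo at lag 8 (0.22); the remaining lags stay at or below 0.21. The elevated value at lag 1 (0.21), dropping to 0.02 at lag 2, reflects decaying short-term dependence rather than seasonality.
The dominant spike at lag 4 indicates a seasonal period of 4.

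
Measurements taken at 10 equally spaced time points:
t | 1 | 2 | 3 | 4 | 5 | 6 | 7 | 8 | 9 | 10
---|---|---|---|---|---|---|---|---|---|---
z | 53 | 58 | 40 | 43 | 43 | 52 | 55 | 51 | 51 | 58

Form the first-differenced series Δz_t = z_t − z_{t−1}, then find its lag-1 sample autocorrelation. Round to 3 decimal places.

First differences Δz: 5, -18, 3, 0, 9, 3, -4, 0, 7
Mean of differences = 0.5556
Numerator Σ(Δz_t−Δz̄)(Δz_{t+1}−Δz̄) = -125.4198
Denominator Σ(Δz_t−Δz̄)² = 510.2222
r_1(Δz) = -125.4198 / 510.2222 = -0.246

-0.246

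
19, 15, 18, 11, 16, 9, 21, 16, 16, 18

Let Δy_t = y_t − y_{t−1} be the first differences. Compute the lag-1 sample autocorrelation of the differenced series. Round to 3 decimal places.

First differences Δy: -4, 3, -7, 5, -7, 12, -5, 0, 2
Mean of differences = -0.1111
Numerator Σ(Δy_t−Δȳ)(Δy_{t+1}−Δȳ) = -246.9012
Denominator Σ(Δy_t−Δȳ)² = 320.8889
r_1(Δy) = -246.9012 / 320.8889 = -0.769

-0.769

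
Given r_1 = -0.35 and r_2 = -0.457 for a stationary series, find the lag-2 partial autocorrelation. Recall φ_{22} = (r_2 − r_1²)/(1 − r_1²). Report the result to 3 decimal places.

φ_{22} = (r_2 − r_1²) / (1 − r_1²)
r_1² = (-0.35)² = 0.1225
Numerator = -0.457 − 0.1225 = -0.5795; denominator = 1 − 0.1225 = 0.8775
φ_{22} = -0.5795 / 0.8775 = -0.660

-0.660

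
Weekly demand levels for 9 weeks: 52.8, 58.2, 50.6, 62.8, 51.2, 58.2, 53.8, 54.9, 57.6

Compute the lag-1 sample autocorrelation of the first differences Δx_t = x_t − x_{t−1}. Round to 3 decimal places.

First differences Δx: 5.4, -7.6, 12.2, -11.6, 7.0, -4.4, 1.1, 2.7
Mean of differences = 0.6000
Numerator Σ(Δx_t−Δx̄)(Δx_{t+1}−Δx̄) = -387.5300
Denominator Σ(Δx_t−Δx̄)² = 444.3000
r_1(Δx) = -387.5300 / 444.3000 = -0.872

-0.872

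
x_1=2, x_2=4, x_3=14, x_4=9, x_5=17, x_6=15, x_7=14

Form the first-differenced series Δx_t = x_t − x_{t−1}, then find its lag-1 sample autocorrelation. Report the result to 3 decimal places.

-0.632

First differences Δx: 2, 10, -5, 8, -2, -1
Mean of differences = 2.0000
Numerator Σ(Δx_t−Δx̄)(Δx_{t+1}−Δx̄) = -110.0000
Denominator Σ(Δx_t−Δx̄)² = 174.0000
r_1(Δx) = -110.0000 / 174.0000 = -0.632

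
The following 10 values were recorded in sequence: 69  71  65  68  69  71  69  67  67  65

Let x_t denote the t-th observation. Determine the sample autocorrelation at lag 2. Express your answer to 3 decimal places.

Mean x̄ = (69 + 71 + 65 + 68 + 69 + 71 + 69 + 67 + 67 + 65)/10 = 68.1000
Numerator Σ_{t=1}^{8}(x_t−x̄)(x_{t+2}−x̄) = -6.1200
Denominator Σ(x_t−x̄)² = 40.9000
r_2 = -6.1200 / 40.9000 = -0.150

-0.150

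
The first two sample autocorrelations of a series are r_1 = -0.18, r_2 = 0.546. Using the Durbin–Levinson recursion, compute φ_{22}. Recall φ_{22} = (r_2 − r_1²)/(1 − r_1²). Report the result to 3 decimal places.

φ_{22} = (r_2 − r_1²) / (1 − r_1²)
r_1² = (-0.18)² = 0.0324
Numerator = 0.546 − 0.0324 = 0.5136; denominator = 1 − 0.0324 = 0.9676
φ_{22} = 0.5136 / 0.9676 = 0.531

0.531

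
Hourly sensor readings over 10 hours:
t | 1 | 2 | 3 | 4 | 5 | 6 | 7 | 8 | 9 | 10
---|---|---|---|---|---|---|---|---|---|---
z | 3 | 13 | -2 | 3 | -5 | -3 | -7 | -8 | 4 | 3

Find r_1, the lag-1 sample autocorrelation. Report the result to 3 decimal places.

0.178

Mean z̄ = (3 + 13 − 2 + 3 − 5 − 3 − 7 − 8 + 4 + 3)/10 = 0.1000
Numerator Σ_{t=1}^{9}(z_t−z̄)(z_{t+1}−z̄) = 64.4900
Denominator Σ(z_t−z̄)² = 362.9000
r_1 = 64.4900 / 362.9000 = 0.178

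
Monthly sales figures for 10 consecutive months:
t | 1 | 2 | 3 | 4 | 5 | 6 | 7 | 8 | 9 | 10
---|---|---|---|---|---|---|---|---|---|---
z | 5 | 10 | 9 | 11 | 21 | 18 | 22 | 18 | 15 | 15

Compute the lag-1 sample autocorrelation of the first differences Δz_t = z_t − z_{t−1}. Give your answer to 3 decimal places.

-0.236

First differences Δz: 5, -1, 2, 10, -3, 4, -4, -3, 0
Mean of differences = 1.1111
Numerator Σ(Δz_t−Δz̄)(Δz_{t+1}−Δz̄) = -39.7901
Denominator Σ(Δz_t−Δz̄)² = 168.8889
r_1(Δz) = -39.7901 / 168.8889 = -0.236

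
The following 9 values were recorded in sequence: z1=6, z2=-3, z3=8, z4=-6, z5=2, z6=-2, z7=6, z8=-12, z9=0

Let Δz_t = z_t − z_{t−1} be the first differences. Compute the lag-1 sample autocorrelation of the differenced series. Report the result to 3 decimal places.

First differences Δz: -9, 11, -14, 8, -4, 8, -18, 12
Mean of differences = -0.7500
Numerator Σ(Δz_t−Δz̄)(Δz_{t+1}−Δz̄) = -796.3125
Denominator Σ(Δz_t−Δz̄)² = 1005.5000
r_1(Δz) = -796.3125 / 1005.5000 = -0.792

-0.792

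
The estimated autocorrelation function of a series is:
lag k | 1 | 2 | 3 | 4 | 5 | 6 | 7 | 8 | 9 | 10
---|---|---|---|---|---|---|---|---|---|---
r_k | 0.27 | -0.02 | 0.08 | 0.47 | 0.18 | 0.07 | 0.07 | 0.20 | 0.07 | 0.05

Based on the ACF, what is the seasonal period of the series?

4

The largest autocorrelation is r_4 = 0.47; the remaining lags stay at or below 0.27.
The dominant spike at lag 4 indicates a seasonal period of 4.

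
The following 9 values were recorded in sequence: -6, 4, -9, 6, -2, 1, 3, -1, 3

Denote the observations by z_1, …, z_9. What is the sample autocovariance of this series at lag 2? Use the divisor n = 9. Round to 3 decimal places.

Mean z̄ = (-6 + 4 − 9 + 6 − 2 + 1 + 3 − 1 + 3)/9 = -0.1111
Σ_{t=1}^{7}(z_t−z̄)(z_{t+2}−z̄) = 103.8642
γ_2 = 103.8642 / 9 = 11.540

11.540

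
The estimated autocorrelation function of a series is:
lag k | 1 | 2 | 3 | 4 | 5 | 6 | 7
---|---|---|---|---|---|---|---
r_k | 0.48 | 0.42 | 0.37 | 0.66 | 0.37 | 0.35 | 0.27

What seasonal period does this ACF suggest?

4

The largest autocorrelation is r_4 = 0.66; the remaining lags stay at or below 0.48. The elevated value at lag 1 (0.48), dropping to 0.42 at lag 2, reflects decaying short-term dependence rather than seasonality.
The dominant spike at lag 4 indicates a seasonal period of 4.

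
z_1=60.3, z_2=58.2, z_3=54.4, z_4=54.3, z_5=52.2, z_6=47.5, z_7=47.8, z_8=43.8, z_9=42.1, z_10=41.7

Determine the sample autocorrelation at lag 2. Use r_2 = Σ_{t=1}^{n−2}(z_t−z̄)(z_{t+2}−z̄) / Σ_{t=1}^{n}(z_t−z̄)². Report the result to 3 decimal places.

Mean z̄ = (60.3 + 58.2 + 54.4 + 54.3 + 52.2 + 47.5 + 47.8 + 43.8 + 42.1 + 41.7)/10 = 50.2300
Numerator Σ_{t=1}^{8}(z_t−z̄)(z_{t+2}−z̄) = 158.9042
Denominator Σ(z_t−z̄)² = 396.3210
r_2 = 158.9042 / 396.3210 = 0.401

0.401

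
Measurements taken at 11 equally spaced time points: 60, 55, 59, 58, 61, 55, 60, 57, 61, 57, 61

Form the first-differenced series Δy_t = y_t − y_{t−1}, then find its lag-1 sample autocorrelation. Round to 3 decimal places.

First differences Δy: -5, 4, -1, 3, -6, 5, -3, 4, -4, 4
Mean of differences = 0.1000
Numerator Σ(Δy_t−Δȳ)(Δy_{t+1}−Δȳ) = -134.2100
Denominator Σ(Δy_t−Δȳ)² = 168.9000
r_1(Δy) = -134.2100 / 168.9000 = -0.795

-0.795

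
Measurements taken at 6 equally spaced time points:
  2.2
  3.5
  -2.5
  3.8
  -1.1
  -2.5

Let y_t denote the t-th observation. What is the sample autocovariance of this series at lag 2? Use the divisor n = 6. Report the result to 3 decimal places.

-0.055

Mean ȳ = (2.2 + 3.5 − 2.5 + 3.8 − 1.1 − 2.5)/6 = 0.5667
Σ_{t=1}^{4}(y_t−ȳ)(y_{t+2}−ȳ) = -0.3289
γ_2 = -0.3289 / 6 = -0.055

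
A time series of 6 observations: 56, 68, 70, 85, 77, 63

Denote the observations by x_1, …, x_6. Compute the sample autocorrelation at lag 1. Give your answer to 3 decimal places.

Mean x̄ = (56 + 68 + 70 + 85 + 77 + 63)/6 = 69.8333
Σ(x_t−x̄)(x_{t+1}−x̄) = (25.3611) + (-0.3056) + (2.5278) + (108.6944) + (-48.9722) = 87.3056
Denominator Σ(x_t−x̄)² = 522.8333
r_1 = 87.3056 / 522.8333 = 0.167

0.167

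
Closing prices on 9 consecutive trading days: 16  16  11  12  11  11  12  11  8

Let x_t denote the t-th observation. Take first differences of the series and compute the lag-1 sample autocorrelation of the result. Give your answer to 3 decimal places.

First differences Δx: 0, -5, 1, -1, 0, 1, -1, -3
Mean of differences = -1.0000
Numerator Σ(Δx_t−Δx̄)(Δx_{t+1}−Δx̄) = -10.0000
Denominator Σ(Δx_t−Δx̄)² = 30.0000
r_1(Δx) = -10.0000 / 30.0000 = -0.333

-0.333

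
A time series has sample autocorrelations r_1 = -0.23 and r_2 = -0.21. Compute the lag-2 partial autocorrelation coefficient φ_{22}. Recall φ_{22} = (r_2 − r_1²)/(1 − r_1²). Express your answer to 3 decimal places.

φ_{22} = (r_2 − r_1²) / (1 − r_1²)
r_1² = (-0.23)² = 0.0529
Numerator = -0.21 − 0.0529 = -0.2629; denominator = 1 − 0.0529 = 0.9471
φ_{22} = -0.2629 / 0.9471 = -0.278

-0.278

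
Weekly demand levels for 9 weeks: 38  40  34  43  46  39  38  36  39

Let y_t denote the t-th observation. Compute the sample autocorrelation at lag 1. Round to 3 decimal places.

0.042

Mean ȳ = (38 + 40 + 34 + 43 + 46 + 39 + 38 + 36 + 39)/9 = 39.2222
Numerator Σ_{t=1}^{8}(y_t−ȳ)(y_{t+1}−ȳ) = 4.2840
Denominator Σ(y_t−ȳ)² = 101.5556
r_1 = 4.2840 / 101.5556 = 0.042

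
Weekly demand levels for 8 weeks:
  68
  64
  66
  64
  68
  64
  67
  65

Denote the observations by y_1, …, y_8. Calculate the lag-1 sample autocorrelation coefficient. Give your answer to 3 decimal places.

-0.735

Mean ȳ = (68 + 64 + 66 + 64 + 68 + 64 + 67 + 65)/8 = 65.7500
Deviations from mean: 2.2500, -1.7500, 0.2500, -1.7500, 2.2500, -1.7500, 1.2500, -0.7500
Σ(y_t−ȳ)(y_{t+1}−ȳ) = (-3.9375) + (-0.4375) + (-0.4375) + (-3.9375) + (-3.9375) + (-2.1875) + (-0.9375) = -15.8125
Denominator Σ(y_t−ȳ)² = 21.5000
r_1 = -15.8125 / 21.5000 = -0.735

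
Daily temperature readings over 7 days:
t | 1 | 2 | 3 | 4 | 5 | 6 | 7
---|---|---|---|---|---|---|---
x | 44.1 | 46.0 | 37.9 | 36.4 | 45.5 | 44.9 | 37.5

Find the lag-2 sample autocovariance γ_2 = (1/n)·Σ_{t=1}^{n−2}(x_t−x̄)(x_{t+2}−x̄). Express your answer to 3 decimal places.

Mean x̄ = (44.1 + 46.0 + 37.9 + 36.4 + 45.5 + 44.9 + 37.5)/7 = 41.7571
Σ_{t=1}^{5}(x_t−x̄)(x_{t+2}−x̄) = -78.9737
γ_2 = -78.9737 / 7 = -11.282

-11.282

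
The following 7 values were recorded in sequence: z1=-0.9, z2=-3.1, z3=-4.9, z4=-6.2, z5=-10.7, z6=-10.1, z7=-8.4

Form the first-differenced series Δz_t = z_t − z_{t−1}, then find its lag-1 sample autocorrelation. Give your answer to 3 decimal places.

0.007

First differences Δz: -2.2, -1.8, -1.3, -4.5, 0.6, 1.7
Mean of differences = -1.2500
Numerator Σ(Δz_t−Δz̄)(Δz_{t+1}−Δz̄) = 0.1575
Denominator Σ(Δz_t−Δz̄)² = 23.8950
r_1(Δz) = 0.1575 / 23.8950 = 0.007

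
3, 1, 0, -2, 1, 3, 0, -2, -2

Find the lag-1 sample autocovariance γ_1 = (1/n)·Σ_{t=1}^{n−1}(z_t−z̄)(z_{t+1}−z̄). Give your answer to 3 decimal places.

0.859

Mean z̄ = (3 + 1 + 0 − 2 + 1 + 3 + 0 − 2 − 2)/9 = 0.2222
Σ_{t=1}^{8}(z_t−z̄)(z_{t+1}−z̄) = 7.7284
γ_1 = 7.7284 / 9 = 0.859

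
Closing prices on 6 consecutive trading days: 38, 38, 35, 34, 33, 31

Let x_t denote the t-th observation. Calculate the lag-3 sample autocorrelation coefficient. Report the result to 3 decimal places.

-0.234

Mean x̄ = (38 + 38 + 35 + 34 + 33 + 31)/6 = 34.8333
Deviations from mean: 3.1667, 3.1667, 0.1667, -0.8333, -1.8333, -3.8333
Numerator Σ_{t=1}^{3}(x_t−x̄)(x_{t+3}−x̄) = -9.0833
Denominator Σ(x_t−x̄)² = 38.8333
r_3 = -9.0833 / 38.8333 = -0.234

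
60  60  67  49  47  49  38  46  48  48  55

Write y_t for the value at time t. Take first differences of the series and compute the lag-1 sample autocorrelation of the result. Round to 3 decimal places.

First differences Δy: 0, 7, -18, -2, 2, -11, 8, 2, 0, 7
Mean of differences = -0.5000
Numerator Σ(Δy_t−Δȳ)(Δy_{t+1}−Δȳ) = -194.2500
Denominator Σ(Δy_t−Δȳ)² = 616.5000
r_1(Δy) = -194.2500 / 616.5000 = -0.315

-0.315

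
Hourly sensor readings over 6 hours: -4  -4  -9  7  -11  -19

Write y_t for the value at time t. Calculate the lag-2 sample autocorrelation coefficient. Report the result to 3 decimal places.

-0.340

Mean ȳ = (-4 − 4 − 9 + 7 − 11 − 19)/6 = -6.6667
Deviations from mean: 2.6667, 2.6667, -2.3333, 13.6667, -4.3333, -12.3333
Σ(y_t−ȳ)(y_{t+2}−ȳ) = (-6.2222) + (36.4444) + (10.1111) + (-168.5556) = -128.2222
Denominator Σ(y_t−ȳ)² = 377.3333
r_2 = -128.2222 / 377.3333 = -0.340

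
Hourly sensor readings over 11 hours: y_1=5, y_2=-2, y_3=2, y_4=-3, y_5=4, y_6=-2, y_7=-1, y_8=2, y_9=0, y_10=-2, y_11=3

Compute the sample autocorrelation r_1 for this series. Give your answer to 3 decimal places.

Mean ȳ = (5 − 2 + 2 − 3 + 4 − 2 − 1 + 2 + 0 − 2 + 3)/11 = 0.5455
Numerator Σ_{t=1}^{10}(y_t−ȳ)(y_{t+1}−ȳ) = -45.2066
Denominator Σ(y_t−ȳ)² = 76.7273
r_1 = -45.2066 / 76.7273 = -0.589

-0.589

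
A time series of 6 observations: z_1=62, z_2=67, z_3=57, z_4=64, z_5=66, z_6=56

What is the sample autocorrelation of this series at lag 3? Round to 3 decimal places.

Mean z̄ = (62 + 67 + 57 + 64 + 66 + 56)/6 = 62.0000
Deviations from mean: 0.0000, 5.0000, -5.0000, 2.0000, 4.0000, -6.0000
Σ(z_t−z̄)(z_{t+3}−z̄) = (0.0000) + (20.0000) + (30.0000) = 50.0000
Denominator Σ(z_t−z̄)² = 106.0000
r_3 = 50.0000 / 106.0000 = 0.472

0.472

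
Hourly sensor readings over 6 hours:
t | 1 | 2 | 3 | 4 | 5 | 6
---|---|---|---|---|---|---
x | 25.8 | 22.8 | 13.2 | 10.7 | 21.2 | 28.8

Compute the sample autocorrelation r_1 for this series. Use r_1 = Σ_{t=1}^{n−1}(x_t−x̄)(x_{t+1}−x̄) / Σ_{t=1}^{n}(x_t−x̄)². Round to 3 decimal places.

0.257

Mean x̄ = (25.8 + 22.8 + 13.2 + 10.7 + 21.2 + 28.8)/6 = 20.4167
Σ(x_t−x̄)(x_{t+1}−x̄) = (12.8303) + (-17.1997) + (70.1219) + (-7.6114) + (6.5669) = 64.7081
Denominator Σ(x_t−x̄)² = 252.0483
r_1 = 64.7081 / 252.0483 = 0.257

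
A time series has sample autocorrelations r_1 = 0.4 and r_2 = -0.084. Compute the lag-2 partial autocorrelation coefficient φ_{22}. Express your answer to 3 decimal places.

φ_{22} = (r_2 − r_1²) / (1 − r_1²)
r_1² = (0.4)² = 0.16
Numerator = -0.084 − 0.1600 = -0.2440; denominator = 1 − 0.1600 = 0.8400
φ_{22} = -0.2440 / 0.8400 = -0.290

-0.290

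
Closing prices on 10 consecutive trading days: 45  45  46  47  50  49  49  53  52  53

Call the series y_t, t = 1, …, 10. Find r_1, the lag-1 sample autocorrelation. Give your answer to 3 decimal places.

0.643

Mean ȳ = (45 + 45 + 46 + 47 + 50 + 49 + 49 + 53 + 52 + 53)/10 = 48.9000
Numerator Σ_{t=1}^{9}(y_t−ȳ)(y_{t+1}−ȳ) = 55.8900
Denominator Σ(y_t−ȳ)² = 86.9000
r_1 = 55.8900 / 86.9000 = 0.643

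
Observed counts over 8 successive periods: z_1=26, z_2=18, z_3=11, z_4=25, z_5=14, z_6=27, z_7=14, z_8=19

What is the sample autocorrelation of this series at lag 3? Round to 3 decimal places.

-0.180

Mean z̄ = (26 + 18 + 11 + 25 + 14 + 27 + 14 + 19)/8 = 19.2500
Numerator Σ_{t=1}^{5}(z_t−z̄)(z_{t+3}−z̄) = -47.4375
Denominator Σ(z_t−z̄)² = 263.5000
r_3 = -47.4375 / 263.5000 = -0.180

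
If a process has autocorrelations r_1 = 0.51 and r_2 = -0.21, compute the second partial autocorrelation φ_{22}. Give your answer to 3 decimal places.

φ_{22} = (r_2 − r_1²) / (1 − r_1²)
r_1² = (0.51)² = 0.2601
Numerator = -0.21 − 0.2601 = -0.4701; denominator = 1 − 0.2601 = 0.7399
φ_{22} = -0.4701 / 0.7399 = -0.635

-0.635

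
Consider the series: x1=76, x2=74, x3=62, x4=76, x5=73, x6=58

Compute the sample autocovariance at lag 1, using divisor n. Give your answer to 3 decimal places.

Mean x̄ = (76 + 74 + 62 + 76 + 73 + 58)/6 = 69.8333
Deviations: 6.1667, 4.1667, -7.8333, 6.1667, 3.1667, -11.8333
Σ_{t=1}^{5}(x_t−x̄)(x_{t+1}−x̄) = -73.1944
γ_1 = -73.1944 / 6 = -12.199

-12.199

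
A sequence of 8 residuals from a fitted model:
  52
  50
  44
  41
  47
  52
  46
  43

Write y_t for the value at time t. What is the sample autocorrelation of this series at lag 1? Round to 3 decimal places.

Mean ȳ = (52 + 50 + 44 + 41 + 47 + 52 + 46 + 43)/8 = 46.8750
Deviations from mean: 5.1250, 3.1250, -2.8750, -5.8750, 0.1250, 5.1250, -0.8750, -3.8750
Numerator Σ_{t=1}^{7}(y_t−ȳ)(y_{t+1}−ȳ) = 22.7344
Denominator Σ(y_t−ȳ)² = 120.8750
r_1 = 22.7344 / 120.8750 = 0.188

0.188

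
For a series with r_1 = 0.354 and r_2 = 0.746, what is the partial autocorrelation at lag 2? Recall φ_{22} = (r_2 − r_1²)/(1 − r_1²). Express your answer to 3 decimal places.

φ_{22} = (r_2 − r_1²) / (1 − r_1²)
r_1² = (0.354)² = 0.125316
Numerator = 0.746 − 0.1253 = 0.6207; denominator = 1 − 0.1253 = 0.8747
φ_{22} = 0.6207 / 0.8747 = 0.710

0.710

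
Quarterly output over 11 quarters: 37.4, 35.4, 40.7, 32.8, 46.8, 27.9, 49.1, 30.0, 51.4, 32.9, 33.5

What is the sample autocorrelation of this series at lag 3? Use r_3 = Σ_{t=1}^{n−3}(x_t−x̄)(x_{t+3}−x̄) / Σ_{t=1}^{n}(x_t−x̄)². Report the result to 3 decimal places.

Mean x̄ = (37.4 + 35.4 + 40.7 + 32.8 + 46.8 + 27.9 + 49.1 + 30.0 + 51.4 + 32.9 + 33.5)/11 = 37.9909
Numerator Σ_{t=1}^{8}(x_t−x̄)(x_{t+3}−x̄) = -331.1312
Denominator Σ(x_t−x̄)² = 633.9291
r_3 = -331.1312 / 633.9291 = -0.522

-0.522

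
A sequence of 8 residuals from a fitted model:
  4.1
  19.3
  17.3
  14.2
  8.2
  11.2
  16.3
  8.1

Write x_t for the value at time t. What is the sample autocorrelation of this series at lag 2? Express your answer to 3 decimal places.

-0.316

Mean x̄ = (4.1 + 19.3 + 17.3 + 14.2 + 8.2 + 11.2 + 16.3 + 8.1)/8 = 12.3375
Deviations from mean: -8.2375, 6.9625, 4.9625, 1.8625, -4.1375, -1.1375, 3.9625, -4.2375
Numerator Σ_{t=1}^{6}(x_t−x̄)(x_{t+2}−x̄) = -62.1366
Denominator Σ(x_t−x̄)² = 196.4988
r_2 = -62.1366 / 196.4988 = -0.316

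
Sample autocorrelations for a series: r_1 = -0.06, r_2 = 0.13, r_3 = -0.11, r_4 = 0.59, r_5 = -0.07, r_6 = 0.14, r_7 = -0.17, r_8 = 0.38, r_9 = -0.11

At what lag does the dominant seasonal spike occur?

The largest autocorrelation is r_4 = 0.59, with a weaker echo at lag 8 (0.38); the remaining lags stay at or below 0.14.
The dominant spike at lag 4 indicates a seasonal period of 4.

4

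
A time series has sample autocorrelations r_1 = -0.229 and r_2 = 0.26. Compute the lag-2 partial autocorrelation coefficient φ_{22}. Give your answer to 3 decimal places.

0.219

φ_{22} = (r_2 − r_1²) / (1 − r_1²)
r_1² = (-0.229)² = 0.052441
Numerator = 0.26 − 0.0524 = 0.2076; denominator = 1 − 0.0524 = 0.9476
φ_{22} = 0.2076 / 0.9476 = 0.219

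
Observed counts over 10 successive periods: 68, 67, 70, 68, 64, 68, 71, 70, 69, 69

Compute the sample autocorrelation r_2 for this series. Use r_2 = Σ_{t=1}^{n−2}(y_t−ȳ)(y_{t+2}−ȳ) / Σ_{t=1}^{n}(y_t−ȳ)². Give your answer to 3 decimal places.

Mean ȳ = (68 + 67 + 70 + 68 + 64 + 68 + 71 + 70 + 69 + 69)/10 = 68.4000
Numerator Σ_{t=1}^{8}(y_t−ȳ)(y_{t+2}−ȳ) = -16.5200
Denominator Σ(y_t−ȳ)² = 34.4000
r_2 = -16.5200 / 34.4000 = -0.480

-0.480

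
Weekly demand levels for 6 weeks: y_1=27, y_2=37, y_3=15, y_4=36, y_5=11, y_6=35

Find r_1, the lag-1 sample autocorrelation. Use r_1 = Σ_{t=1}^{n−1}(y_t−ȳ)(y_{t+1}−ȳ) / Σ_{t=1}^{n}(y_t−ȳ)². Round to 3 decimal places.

Mean ȳ = (27 + 37 + 15 + 36 + 11 + 35)/6 = 26.8333
Deviations from mean: 0.1667, 10.1667, -11.8333, 9.1667, -15.8333, 8.1667
Σ(y_t−ȳ)(y_{t+1}−ȳ) = (1.6944) + (-120.3056) + (-108.4722) + (-145.1389) + (-129.3056) = -501.5278
Denominator Σ(y_t−ȳ)² = 644.8333
r_1 = -501.5278 / 644.8333 = -0.778

-0.778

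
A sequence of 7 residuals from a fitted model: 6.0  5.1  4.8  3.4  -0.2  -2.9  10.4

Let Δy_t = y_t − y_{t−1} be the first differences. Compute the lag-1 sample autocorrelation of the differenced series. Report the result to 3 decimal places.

-0.077

First differences Δy: -0.9, -0.3, -1.4, -3.6, -2.7, 13.3
Mean of differences = 0.7333
Numerator Σ(Δy_t−Δȳ)(Δy_{t+1}−Δȳ) = -15.1311
Denominator Σ(Δy_t−Δȳ)² = 196.7733
r_1(Δy) = -15.1311 / 196.7733 = -0.077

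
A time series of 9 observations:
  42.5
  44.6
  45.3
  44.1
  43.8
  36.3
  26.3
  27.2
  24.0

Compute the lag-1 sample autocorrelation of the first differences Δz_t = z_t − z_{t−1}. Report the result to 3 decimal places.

First differences Δz: 2.1, 0.7, -1.2, -0.3, -7.5, -10.0, 0.9, -3.2
Mean of differences = -2.3125
Numerator Σ(Δz_t−Δz̄)(Δz_{t+1}−Δz̄) = 20.7748
Denominator Σ(Δz_t−Δz̄)² = 130.9488
r_1(Δz) = 20.7748 / 130.9488 = 0.159

0.159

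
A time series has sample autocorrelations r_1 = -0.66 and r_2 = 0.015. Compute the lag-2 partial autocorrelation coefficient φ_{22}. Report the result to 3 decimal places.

-0.745

φ_{22} = (r_2 − r_1²) / (1 − r_1²)
r_1² = (-0.66)² = 0.4356
Numerator = 0.015 − 0.4356 = -0.4206; denominator = 1 − 0.4356 = 0.5644
φ_{22} = -0.4206 / 0.5644 = -0.745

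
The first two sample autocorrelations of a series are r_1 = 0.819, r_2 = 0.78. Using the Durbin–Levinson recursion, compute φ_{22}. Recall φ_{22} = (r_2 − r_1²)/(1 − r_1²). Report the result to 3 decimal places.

φ_{22} = (r_2 − r_1²) / (1 − r_1²)
r_1² = (0.819)² = 0.670761
Numerator = 0.78 − 0.6708 = 0.1092; denominator = 1 − 0.6708 = 0.3292
φ_{22} = 0.1092 / 0.3292 = 0.332

0.332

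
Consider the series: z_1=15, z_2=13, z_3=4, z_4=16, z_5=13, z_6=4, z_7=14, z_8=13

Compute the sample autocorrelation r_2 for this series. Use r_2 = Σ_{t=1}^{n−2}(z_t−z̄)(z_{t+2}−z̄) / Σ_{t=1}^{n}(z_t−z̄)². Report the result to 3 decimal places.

-0.456

Mean z̄ = (15 + 13 + 4 + 16 + 13 + 4 + 14 + 13)/8 = 11.5000
Deviations from mean: 3.5000, 1.5000, -7.5000, 4.5000, 1.5000, -7.5000, 2.5000, 1.5000
Numerator Σ_{t=1}^{6}(z_t−z̄)(z_{t+2}−z̄) = -72.0000
Denominator Σ(z_t−z̄)² = 158.0000
r_2 = -72.0000 / 158.0000 = -0.456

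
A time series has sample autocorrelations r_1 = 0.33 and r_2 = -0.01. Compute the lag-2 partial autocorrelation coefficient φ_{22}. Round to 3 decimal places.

-0.133

φ_{22} = (r_2 − r_1²) / (1 − r_1²)
r_1² = (0.33)² = 0.1089
Numerator = -0.01 − 0.1089 = -0.1189; denominator = 1 − 0.1089 = 0.8911
φ_{22} = -0.1189 / 0.8911 = -0.133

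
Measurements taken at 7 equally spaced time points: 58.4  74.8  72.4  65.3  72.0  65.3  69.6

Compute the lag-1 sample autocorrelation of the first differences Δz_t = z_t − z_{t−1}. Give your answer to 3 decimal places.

-0.314

First differences Δz: 16.4, -2.4, -7.1, 6.7, -6.7, 4.3
Mean of differences = 1.8667
Numerator Σ(Δz_t−Δz̄)(Δz_{t+1}−Δz̄) = -129.3411
Denominator Σ(Δz_t−Δz̄)² = 412.4933
r_1(Δz) = -129.3411 / 412.4933 = -0.314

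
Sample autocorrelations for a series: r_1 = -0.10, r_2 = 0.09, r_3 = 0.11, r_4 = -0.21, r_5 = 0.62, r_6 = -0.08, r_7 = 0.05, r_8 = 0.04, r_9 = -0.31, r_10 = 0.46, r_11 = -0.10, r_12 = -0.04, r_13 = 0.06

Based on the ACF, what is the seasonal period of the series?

5

The largest autocorrelation is r_5 = 0.62, with a weaker echo at lag 10 (0.46); the remaining lags stay at or below 0.11.
The dominant spike at lag 5 indicates a seasonal period of 5.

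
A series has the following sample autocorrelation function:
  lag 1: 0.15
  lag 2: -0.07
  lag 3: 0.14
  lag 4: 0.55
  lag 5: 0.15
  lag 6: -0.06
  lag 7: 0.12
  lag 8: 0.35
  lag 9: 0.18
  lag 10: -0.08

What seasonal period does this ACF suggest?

The largest autocorrelation is r_4 = 0.55, with a weaker echo at lag 8 (0.35); the remaining lags stay at or below 0.18.
The dominant spike at lag 4 indicates a seasonal period of 4.

4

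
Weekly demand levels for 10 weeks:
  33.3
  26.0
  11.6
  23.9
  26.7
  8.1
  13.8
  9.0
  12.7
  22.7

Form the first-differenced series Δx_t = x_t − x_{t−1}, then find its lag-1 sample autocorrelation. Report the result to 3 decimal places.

-0.239

First differences Δx: -7.3, -14.4, 12.3, 2.8, -18.6, 5.7, -4.8, 3.7, 10.0
Mean of differences = -1.1778
Numerator Σ(Δx_t−Δx̄)(Δx_{t+1}−Δx̄) = -220.8316
Denominator Σ(Δx_t−Δx̄)² = 922.4756
r_1(Δx) = -220.8316 / 922.4756 = -0.239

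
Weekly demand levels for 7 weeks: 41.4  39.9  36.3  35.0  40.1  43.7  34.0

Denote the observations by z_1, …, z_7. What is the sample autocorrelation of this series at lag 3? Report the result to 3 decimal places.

-0.041

Mean z̄ = (41.4 + 39.9 + 36.3 + 35.0 + 40.1 + 43.7 + 34.0)/7 = 38.6286
Σ(z_t−z̄)(z_{t+3}−z̄) = (-10.0563) + (1.8708) + (-11.8092) + (16.7951) = -3.1996
Denominator Σ(z_t−z̄)² = 77.1943
r_3 = -3.1996 / 77.1943 = -0.041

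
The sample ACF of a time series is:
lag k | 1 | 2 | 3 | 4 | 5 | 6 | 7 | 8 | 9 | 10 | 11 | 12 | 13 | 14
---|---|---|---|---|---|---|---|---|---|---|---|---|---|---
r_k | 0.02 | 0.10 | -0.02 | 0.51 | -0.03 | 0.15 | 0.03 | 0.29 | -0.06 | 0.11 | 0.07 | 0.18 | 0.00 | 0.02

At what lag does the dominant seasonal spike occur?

4

The largest autocorrelation is r_4 = 0.51, with weaker echoes at lags 8 (0.29) and 12 (0.18); the remaining lags stay at or below 0.15.
The dominant spike at lag 4 indicates a seasonal period of 4.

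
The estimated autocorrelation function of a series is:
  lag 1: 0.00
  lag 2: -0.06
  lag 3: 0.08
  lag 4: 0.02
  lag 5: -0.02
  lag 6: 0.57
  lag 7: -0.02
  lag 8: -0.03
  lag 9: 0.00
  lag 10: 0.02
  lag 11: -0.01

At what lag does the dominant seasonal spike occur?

The largest autocorrelation is r_6 = 0.57; the remaining lags stay at or below 0.08.
The dominant spike at lag 6 indicates a seasonal period of 6.

6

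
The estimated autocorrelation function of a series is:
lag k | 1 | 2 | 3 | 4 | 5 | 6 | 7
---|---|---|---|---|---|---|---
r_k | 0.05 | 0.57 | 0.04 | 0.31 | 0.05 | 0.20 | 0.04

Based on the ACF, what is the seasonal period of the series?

2

The largest autocorrelation is r_2 = 0.57, with weaker echoes at lags 4 (0.31) and 6 (0.20); the remaining lags stay at or below 0.05.
The dominant spike at lag 2 indicates a seasonal period of 2.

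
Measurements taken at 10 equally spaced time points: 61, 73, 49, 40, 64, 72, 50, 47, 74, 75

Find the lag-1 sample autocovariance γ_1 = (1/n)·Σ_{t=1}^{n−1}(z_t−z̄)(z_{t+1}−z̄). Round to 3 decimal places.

Mean z̄ = (61 + 73 + 49 + 40 + 64 + 72 + 50 + 47 + 74 + 75)/10 = 60.5000
Σ_{t=1}^{9}(z_t−z̄)(z_{t+1}−z̄) = 101.2500
γ_1 = 101.2500 / 10 = 10.125

10.125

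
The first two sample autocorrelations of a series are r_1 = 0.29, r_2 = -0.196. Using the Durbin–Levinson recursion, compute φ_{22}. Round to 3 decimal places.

-0.306

φ_{22} = (r_2 − r_1²) / (1 − r_1²)
r_1² = (0.29)² = 0.0841
Numerator = -0.196 − 0.0841 = -0.2801; denominator = 1 − 0.0841 = 0.9159
φ_{22} = -0.2801 / 0.9159 = -0.306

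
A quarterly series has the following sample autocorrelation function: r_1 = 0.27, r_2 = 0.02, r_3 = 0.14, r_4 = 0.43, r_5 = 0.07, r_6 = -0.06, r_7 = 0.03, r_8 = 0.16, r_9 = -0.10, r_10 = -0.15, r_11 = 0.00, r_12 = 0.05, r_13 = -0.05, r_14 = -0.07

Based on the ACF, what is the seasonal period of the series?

4

The largest autocorrelation is r_4 = 0.43; the remaining lags stay at or below 0.27. The elevated value at lag 1 (0.27), dropping to 0.02 at lag 2, reflects decaying short-term dependence rather than seasonality.
The dominant spike at lag 4 indicates a seasonal period of 4.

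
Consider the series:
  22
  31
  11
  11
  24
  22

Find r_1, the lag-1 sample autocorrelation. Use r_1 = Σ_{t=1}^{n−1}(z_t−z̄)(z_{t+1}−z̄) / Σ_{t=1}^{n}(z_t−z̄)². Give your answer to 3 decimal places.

Mean z̄ = (22 + 31 + 11 + 11 + 24 + 22)/6 = 20.1667
Deviations from mean: 1.8333, 10.8333, -9.1667, -9.1667, 3.8333, 1.8333
Σ(z_t−z̄)(z_{t+1}−z̄) = (19.8611) + (-99.3056) + (84.0278) + (-35.1389) + (7.0278) = -23.5278
Denominator Σ(z_t−z̄)² = 306.8333
r_1 = -23.5278 / 306.8333 = -0.077

-0.077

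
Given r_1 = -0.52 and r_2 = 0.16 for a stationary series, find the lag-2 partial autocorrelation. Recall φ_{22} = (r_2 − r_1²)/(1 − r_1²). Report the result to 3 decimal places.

φ_{22} = (r_2 − r_1²) / (1 − r_1²)
r_1² = (-0.52)² = 0.2704
Numerator = 0.16 − 0.2704 = -0.1104; denominator = 1 − 0.2704 = 0.7296
φ_{22} = -0.1104 / 0.7296 = -0.151

-0.151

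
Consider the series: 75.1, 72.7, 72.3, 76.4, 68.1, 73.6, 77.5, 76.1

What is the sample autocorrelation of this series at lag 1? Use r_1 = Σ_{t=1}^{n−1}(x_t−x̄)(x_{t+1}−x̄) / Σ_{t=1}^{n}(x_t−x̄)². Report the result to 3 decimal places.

Mean x̄ = (75.1 + 72.7 + 72.3 + 76.4 + 68.1 + 73.6 + 77.5 + 76.1)/8 = 73.9750
Deviations from mean: 1.1250, -1.2750, -1.6750, 2.4250, -5.8750, -0.3750, 3.5250, 2.1250
Σ(x_t−x̄)(x_{t+1}−x̄) = (-1.4344) + (2.1356) + (-4.0619) + (-14.2469) + (2.2031) + (-1.3219) + (7.4906) = -9.2356
Denominator Σ(x_t−x̄)² = 63.1750
r_1 = -9.2356 / 63.1750 = -0.146

-0.146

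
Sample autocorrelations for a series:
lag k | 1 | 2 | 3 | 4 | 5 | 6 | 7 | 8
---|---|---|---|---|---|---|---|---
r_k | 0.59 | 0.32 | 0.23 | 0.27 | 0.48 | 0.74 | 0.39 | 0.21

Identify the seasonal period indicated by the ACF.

The largest autocorrelation is r_6 = 0.74; the remaining lags stay at or below 0.59. The elevated value at lag 1 (0.59), dropping to 0.32 at lag 2, reflects decaying short-term dependence rather than seasonality.
The dominant spike at lag 6 indicates a seasonal period of 6.

6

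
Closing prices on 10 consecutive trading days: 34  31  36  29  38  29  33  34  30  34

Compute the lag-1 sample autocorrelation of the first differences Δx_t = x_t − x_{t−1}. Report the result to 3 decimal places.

First differences Δx: -3, 5, -7, 9, -9, 4, 1, -4, 4
Mean of differences = 0.0000
Numerator Σ(Δx_t−Δx̄)(Δx_{t+1}−Δx̄) = -246.0000
Denominator Σ(Δx_t−Δx̄)² = 294.0000
r_1(Δx) = -246.0000 / 294.0000 = -0.837

-0.837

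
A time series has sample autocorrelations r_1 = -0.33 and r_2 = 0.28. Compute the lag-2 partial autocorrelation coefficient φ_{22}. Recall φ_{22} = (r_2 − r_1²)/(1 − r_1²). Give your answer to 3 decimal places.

φ_{22} = (r_2 − r_1²) / (1 − r_1²)
r_1² = (-0.33)² = 0.1089
Numerator = 0.28 − 0.1089 = 0.1711; denominator = 1 − 0.1089 = 0.8911
φ_{22} = 0.1711 / 0.8911 = 0.192

0.192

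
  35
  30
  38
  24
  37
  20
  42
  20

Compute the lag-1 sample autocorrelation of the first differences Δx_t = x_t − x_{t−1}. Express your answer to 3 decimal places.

-0.829

First differences Δx: -5, 8, -14, 13, -17, 22, -22
Mean of differences = -2.1429
Numerator Σ(Δx_t−Δx̄)(Δx_{t+1}−Δx̄) = -1391.8776
Denominator Σ(Δx_t−Δx̄)² = 1678.8571
r_1(Δx) = -1391.8776 / 1678.8571 = -0.829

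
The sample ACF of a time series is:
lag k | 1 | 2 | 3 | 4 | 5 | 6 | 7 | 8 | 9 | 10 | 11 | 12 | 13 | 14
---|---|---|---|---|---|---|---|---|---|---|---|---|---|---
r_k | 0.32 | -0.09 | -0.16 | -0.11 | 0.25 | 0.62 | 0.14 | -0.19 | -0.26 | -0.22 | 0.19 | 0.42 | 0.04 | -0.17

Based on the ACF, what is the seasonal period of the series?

The largest autocorrelation is r_6 = 0.62, with a weaker echo at lag 12 (0.42); the remaining lags stay at or below 0.32.
The dominant spike at lag 6 indicates a seasonal period of 6.

6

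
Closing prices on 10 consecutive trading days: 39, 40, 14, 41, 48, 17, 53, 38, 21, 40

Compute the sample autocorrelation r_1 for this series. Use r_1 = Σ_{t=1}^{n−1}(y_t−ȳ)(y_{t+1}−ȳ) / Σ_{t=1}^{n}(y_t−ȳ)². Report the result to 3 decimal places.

Mean ȳ = (39 + 40 + 14 + 41 + 48 + 17 + 53 + 38 + 21 + 40)/10 = 35.1000
Numerator Σ_{t=1}^{9}(y_t−ȳ)(y_{t+1}−ȳ) = -748.2100
Denominator Σ(y_t−ȳ)² = 1564.9000
r_1 = -748.2100 / 1564.9000 = -0.478

-0.478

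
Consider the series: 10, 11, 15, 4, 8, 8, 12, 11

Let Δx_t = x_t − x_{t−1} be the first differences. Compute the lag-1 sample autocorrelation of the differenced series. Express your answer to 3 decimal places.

First differences Δx: 1, 4, -11, 4, 0, 4, -1
Mean of differences = 0.1429
Numerator Σ(Δx_t−Δx̄)(Δx_{t+1}−Δx̄) = -88.1633
Denominator Σ(Δx_t−Δx̄)² = 170.8571
r_1(Δx) = -88.1633 / 170.8571 = -0.516

-0.516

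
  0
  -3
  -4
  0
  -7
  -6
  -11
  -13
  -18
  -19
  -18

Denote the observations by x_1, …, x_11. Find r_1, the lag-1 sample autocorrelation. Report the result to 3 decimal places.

0.716

Mean x̄ = (0 − 3 − 4 + 0 − 7 − 6 − 11 − 13 − 18 − 19 − 18)/11 = -9.0000
Numerator Σ_{t=1}^{10}(x_t−x̄)(x_{t+1}−x̄) = 371.0000
Denominator Σ(x_t−x̄)² = 518.0000
r_1 = 371.0000 / 518.0000 = 0.716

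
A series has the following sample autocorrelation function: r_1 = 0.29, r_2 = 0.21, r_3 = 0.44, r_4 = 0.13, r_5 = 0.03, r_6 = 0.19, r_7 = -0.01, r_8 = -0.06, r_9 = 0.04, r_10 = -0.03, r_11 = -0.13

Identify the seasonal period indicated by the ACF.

3

The largest autocorrelation is r_3 = 0.44; the remaining lags stay at or below 0.29. The elevated value at lag 1 (0.29), dropping to 0.21 at lag 2, reflects decaying short-term dependence rather than seasonality.
The dominant spike at lag 3 indicates a seasonal period of 3.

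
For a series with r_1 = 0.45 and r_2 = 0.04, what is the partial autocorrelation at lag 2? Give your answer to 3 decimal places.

φ_{22} = (r_2 − r_1²) / (1 − r_1²)
r_1² = (0.45)² = 0.2025
Numerator = 0.04 − 0.2025 = -0.1625; denominator = 1 − 0.2025 = 0.7975
φ_{22} = -0.1625 / 0.7975 = -0.204

-0.204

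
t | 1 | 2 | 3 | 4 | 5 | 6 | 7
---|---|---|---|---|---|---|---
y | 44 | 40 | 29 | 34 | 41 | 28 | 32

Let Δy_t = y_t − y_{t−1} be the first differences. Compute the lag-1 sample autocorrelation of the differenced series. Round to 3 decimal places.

-0.395

First differences Δy: -4, -11, 5, 7, -13, 4
Mean of differences = -2.0000
Numerator Σ(Δy_t−Δȳ)(Δy_{t+1}−Δȳ) = -147.0000
Denominator Σ(Δy_t−Δȳ)² = 372.0000
r_1(Δy) = -147.0000 / 372.0000 = -0.395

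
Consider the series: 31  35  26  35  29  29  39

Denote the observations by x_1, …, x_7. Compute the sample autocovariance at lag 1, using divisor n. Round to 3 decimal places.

-8.571

Mean x̄ = (31 + 35 + 26 + 35 + 29 + 29 + 39)/7 = 32.0000
Σ_{t=1}^{6}(x_t−x̄)(x_{t+1}−x̄) = -60.0000
γ_1 = -60.0000 / 7 = -8.571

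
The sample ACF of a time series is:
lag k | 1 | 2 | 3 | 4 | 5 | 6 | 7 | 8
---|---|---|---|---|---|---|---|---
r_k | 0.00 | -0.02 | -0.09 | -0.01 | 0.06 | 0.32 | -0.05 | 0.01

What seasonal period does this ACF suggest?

The largest autocorrelation is r_6 = 0.32; the remaining lags stay at or below 0.06.
The dominant spike at lag 6 indicates a seasonal period of 6.

6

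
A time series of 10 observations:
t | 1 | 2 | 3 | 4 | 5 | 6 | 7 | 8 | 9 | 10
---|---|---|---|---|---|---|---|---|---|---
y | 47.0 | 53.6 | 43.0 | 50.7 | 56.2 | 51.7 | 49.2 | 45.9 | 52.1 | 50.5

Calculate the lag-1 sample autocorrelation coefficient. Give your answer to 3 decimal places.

Mean ȳ = (47.0 + 53.6 + 43.0 + 50.7 + 56.2 + 51.7 + 49.2 + 45.9 + 52.1 + 50.5)/10 = 49.9900
Numerator Σ_{t=1}^{9}(y_t−ȳ)(y_{t+1}−ȳ) = -31.6361
Denominator Σ(y_t−ȳ)² = 134.8890
r_1 = -31.6361 / 134.8890 = -0.235

-0.235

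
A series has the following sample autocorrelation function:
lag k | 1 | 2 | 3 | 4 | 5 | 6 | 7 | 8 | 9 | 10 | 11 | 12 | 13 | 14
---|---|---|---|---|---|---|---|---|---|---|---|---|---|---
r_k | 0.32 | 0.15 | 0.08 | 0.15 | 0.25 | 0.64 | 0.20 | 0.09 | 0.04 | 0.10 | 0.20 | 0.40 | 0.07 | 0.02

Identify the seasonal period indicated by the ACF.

The largest autocorrelation is r_6 = 0.64, with a weaker echo at lag 12 (0.40); the remaining lags stay at or below 0.32. The elevated value at lag 1 (0.32), dropping to 0.15 at lag 2, reflects decaying short-term dependence rather than seasonality.
The dominant spike at lag 6 indicates a seasonal period of 6.

6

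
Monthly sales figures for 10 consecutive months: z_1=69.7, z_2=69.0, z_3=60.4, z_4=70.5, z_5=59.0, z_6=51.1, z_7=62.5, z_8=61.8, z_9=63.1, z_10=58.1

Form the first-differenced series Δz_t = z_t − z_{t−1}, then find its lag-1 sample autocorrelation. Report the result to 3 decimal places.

-0.430

First differences Δz: -0.7, -8.6, 10.1, -11.5, -7.9, 11.4, -0.7, 1.3, -5.0
Mean of differences = -1.2889
Numerator Σ(Δz_t−Δz̄)(Δz_{t+1}−Δz̄) = -220.8557
Denominator Σ(Δz_t−Δz̄)² = 513.3089
r_1(Δz) = -220.8557 / 513.3089 = -0.430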